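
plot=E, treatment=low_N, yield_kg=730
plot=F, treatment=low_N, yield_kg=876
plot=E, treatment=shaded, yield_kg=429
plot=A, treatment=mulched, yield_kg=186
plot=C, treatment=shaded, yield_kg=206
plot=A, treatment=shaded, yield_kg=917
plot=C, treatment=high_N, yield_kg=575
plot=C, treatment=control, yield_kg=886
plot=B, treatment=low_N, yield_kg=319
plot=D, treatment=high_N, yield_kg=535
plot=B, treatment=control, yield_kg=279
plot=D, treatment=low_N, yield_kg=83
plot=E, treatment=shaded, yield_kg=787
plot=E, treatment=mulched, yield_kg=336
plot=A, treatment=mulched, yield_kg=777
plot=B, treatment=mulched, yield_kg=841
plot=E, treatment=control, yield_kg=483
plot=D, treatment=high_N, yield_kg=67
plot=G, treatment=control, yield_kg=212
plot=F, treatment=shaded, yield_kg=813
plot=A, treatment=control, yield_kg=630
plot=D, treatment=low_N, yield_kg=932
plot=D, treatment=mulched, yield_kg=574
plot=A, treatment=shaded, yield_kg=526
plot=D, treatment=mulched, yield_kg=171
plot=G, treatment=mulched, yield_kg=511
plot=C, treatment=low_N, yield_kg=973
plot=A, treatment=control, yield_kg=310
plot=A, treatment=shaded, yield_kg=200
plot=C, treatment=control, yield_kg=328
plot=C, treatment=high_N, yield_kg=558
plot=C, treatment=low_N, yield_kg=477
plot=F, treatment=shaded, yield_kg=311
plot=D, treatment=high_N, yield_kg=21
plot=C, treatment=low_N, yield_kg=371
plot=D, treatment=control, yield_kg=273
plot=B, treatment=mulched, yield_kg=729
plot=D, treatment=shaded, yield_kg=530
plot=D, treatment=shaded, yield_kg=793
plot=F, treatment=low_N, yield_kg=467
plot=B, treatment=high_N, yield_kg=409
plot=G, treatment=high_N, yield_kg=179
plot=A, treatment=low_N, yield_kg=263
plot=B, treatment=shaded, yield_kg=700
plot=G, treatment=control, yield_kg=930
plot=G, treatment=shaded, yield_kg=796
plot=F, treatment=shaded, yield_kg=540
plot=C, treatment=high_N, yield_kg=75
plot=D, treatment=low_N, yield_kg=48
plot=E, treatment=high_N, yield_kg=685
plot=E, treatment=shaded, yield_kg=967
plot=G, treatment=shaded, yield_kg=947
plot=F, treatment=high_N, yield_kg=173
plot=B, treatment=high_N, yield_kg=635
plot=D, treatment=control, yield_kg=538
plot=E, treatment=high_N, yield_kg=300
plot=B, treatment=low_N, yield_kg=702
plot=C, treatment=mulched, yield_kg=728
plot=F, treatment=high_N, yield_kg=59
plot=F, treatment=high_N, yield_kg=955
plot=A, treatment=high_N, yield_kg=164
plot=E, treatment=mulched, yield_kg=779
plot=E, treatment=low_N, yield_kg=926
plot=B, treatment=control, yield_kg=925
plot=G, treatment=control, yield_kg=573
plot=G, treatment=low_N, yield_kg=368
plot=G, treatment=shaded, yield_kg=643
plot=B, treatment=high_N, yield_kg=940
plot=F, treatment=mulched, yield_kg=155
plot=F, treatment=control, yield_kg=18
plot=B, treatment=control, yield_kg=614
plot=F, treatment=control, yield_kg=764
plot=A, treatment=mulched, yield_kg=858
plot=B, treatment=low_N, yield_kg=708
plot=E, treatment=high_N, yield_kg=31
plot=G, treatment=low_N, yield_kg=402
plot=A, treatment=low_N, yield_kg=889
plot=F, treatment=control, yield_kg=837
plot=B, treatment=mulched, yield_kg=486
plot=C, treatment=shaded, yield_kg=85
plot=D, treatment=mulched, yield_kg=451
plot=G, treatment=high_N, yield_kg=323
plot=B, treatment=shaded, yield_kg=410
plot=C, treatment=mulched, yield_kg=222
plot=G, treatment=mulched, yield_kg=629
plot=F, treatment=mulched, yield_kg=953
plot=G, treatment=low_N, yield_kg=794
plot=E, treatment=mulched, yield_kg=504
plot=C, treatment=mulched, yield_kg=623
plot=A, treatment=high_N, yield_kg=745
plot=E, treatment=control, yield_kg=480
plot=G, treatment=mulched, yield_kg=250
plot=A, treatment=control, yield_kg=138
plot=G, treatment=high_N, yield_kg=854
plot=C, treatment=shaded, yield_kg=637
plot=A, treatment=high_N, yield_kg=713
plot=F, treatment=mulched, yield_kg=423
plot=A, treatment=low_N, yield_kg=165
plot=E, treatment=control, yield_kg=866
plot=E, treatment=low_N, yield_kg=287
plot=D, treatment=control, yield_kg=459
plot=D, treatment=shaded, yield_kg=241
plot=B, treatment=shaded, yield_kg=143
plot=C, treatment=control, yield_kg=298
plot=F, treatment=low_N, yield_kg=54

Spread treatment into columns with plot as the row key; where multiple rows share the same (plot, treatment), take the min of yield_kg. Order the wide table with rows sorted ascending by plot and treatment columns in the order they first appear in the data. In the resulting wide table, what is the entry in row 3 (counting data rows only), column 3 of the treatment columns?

222

With rows sorted ascending by plot, row 3 is plot=C. treatment columns in first-appearance order: low_N, shaded, mulched, high_N, control; column 3 is mulched.
Long rows with plot=C, treatment=mulched: min(728, 222, 623) = 222.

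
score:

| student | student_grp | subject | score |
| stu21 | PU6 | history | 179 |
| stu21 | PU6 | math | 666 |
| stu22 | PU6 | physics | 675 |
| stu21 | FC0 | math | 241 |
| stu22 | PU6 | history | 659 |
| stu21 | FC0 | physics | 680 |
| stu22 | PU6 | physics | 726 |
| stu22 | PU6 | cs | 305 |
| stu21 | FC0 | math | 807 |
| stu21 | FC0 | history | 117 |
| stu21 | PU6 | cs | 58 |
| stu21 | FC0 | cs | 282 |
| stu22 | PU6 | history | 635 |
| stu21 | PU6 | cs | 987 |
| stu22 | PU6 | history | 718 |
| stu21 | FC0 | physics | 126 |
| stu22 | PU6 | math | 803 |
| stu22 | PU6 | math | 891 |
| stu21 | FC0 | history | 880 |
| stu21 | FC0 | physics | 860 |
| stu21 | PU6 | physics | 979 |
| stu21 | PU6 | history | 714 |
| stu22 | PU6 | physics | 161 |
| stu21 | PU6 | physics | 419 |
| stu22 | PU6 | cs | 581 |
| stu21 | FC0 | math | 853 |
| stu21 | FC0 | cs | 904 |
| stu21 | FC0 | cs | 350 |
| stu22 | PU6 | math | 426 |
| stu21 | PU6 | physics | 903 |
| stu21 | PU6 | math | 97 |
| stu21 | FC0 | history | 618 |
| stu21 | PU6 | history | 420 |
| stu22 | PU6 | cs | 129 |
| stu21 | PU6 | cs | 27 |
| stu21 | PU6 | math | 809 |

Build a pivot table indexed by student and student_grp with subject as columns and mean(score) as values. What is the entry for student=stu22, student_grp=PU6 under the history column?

670.67

Rows with student=stu22, student_grp=PU6 and subject=history: score values are 659, 635, 718.
(659 + 635 + 718) / 3 = 670.67.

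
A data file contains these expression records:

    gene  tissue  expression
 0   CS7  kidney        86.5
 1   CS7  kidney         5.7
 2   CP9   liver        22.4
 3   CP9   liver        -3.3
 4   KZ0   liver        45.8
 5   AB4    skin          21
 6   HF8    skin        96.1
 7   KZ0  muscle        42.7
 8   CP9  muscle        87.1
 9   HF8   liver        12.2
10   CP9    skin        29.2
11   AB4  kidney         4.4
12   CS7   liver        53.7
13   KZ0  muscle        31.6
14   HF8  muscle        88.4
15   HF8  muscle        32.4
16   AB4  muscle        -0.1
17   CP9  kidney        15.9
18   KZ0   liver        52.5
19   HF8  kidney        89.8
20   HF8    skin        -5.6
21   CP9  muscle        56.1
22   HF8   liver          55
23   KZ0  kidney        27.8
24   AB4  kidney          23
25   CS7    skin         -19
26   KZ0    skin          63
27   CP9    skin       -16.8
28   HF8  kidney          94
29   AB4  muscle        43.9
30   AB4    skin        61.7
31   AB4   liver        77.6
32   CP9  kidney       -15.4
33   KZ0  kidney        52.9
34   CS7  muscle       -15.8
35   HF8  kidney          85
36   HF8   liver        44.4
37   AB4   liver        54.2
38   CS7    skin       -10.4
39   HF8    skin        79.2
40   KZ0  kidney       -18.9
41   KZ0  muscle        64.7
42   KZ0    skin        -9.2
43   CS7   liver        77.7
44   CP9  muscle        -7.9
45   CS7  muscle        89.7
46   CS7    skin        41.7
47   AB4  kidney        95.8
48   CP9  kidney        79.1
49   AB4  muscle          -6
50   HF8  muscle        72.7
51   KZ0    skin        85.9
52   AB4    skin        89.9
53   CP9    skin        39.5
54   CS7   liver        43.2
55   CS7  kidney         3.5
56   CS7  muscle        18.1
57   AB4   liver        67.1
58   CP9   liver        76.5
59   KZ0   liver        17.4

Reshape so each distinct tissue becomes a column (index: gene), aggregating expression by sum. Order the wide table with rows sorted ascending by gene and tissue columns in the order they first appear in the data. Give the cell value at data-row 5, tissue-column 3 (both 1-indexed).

With rows sorted ascending by gene, row 5 is gene=KZ0. tissue columns in first-appearance order: kidney, liver, skin, muscle; column 3 is skin.
Long rows with gene=KZ0, tissue=skin: 63 + -9.2 + 85.9 = 139.7.

139.7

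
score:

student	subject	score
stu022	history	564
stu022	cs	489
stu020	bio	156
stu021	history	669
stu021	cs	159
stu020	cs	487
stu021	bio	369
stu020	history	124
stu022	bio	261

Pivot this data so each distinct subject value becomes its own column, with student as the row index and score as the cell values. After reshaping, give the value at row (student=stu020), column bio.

156

Wide layout: rows indexed by student, columns are the 3 distinct subject values (history, cs, bio).
Cell (student=stu020, subject=bio) draws from the long row where student=stu020 and subject=bio, which has score=156.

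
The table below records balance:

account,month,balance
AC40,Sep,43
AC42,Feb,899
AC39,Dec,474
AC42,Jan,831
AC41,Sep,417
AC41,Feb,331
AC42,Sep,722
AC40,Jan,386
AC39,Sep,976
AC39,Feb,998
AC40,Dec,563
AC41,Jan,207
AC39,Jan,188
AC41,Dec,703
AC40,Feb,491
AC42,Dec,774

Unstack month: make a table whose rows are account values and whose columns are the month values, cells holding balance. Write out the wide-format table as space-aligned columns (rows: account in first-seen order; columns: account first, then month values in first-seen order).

Columns: account plus the 4 distinct month values (Sep, Feb, Dec, Jan).
For example, row AC40 column Sep takes balance=43 from the long row (AC40, Sep).

account  Sep  Feb  Dec  Jan
AC40     43   491  563  386
AC42     722  899  774  831
AC39     976  998  474  188
AC41     417  331  703  207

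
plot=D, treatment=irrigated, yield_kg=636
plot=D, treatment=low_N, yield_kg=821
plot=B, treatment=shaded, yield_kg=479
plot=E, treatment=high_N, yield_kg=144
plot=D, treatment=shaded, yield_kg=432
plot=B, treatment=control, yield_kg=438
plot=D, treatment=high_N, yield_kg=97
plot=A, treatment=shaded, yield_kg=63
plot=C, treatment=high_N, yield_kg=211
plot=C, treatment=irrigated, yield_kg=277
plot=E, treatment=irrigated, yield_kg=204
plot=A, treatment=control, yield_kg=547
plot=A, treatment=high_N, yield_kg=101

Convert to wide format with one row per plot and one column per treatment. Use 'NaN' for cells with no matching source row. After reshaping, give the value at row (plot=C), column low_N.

No long-format row has plot=C and treatment=low_N, so the cell is NaN.

NaN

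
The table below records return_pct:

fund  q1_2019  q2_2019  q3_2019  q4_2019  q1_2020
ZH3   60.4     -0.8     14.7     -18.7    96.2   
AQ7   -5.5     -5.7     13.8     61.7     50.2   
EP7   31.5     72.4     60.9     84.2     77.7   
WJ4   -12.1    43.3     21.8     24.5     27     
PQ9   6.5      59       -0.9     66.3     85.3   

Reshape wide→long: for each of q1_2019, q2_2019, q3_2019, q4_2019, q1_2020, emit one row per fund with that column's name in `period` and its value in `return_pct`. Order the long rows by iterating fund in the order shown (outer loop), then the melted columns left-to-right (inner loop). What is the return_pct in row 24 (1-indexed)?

25 rows total (5 × 5). Row 24: index ⌊(24-1)/5⌋ = 4 into fund → PQ9; (24-1) mod 5 = 3 into the melted columns → q4_2019.
So row 24 is (PQ9, q4_2019, 66.3); return_pct = 66.3.

66.3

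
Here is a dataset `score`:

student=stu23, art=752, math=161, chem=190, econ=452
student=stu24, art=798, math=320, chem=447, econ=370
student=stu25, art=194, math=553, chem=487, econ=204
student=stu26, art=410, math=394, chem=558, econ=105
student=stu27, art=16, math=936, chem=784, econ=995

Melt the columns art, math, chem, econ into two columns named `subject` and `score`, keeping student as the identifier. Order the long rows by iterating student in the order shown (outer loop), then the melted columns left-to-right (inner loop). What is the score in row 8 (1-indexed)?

20 rows total (5 × 4). Row 8: index ⌊(8-1)/4⌋ = 1 into student → stu24; (8-1) mod 4 = 3 into the melted columns → econ.
So row 8 is (stu24, econ, 370); score = 370.

370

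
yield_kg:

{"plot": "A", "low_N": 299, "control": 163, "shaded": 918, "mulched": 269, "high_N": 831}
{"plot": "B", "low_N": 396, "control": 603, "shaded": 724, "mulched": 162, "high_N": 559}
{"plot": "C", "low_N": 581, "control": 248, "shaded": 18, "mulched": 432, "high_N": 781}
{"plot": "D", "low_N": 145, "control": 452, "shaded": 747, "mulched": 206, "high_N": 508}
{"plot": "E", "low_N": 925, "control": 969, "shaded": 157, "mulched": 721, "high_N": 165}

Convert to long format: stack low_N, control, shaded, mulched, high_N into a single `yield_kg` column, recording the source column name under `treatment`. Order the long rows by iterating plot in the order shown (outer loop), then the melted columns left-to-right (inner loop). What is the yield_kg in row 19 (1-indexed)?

206

25 rows total (5 × 5). Row 19: index ⌊(19-1)/5⌋ = 3 into plot → D; (19-1) mod 5 = 3 into the melted columns → mulched.
So row 19 is (D, mulched, 206); yield_kg = 206.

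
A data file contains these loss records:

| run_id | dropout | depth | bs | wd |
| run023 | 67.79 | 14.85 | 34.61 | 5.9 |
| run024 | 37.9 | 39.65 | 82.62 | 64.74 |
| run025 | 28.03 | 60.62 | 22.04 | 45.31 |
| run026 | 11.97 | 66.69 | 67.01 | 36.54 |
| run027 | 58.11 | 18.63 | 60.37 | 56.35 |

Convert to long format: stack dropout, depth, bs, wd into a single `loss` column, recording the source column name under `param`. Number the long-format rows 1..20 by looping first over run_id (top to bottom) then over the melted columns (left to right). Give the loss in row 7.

82.62

20 rows total (5 × 4). Row 7: index ⌊(7-1)/4⌋ = 1 into run_id → run024; (7-1) mod 4 = 2 into the melted columns → bs.
So row 7 is (run024, bs, 82.62); loss = 82.62.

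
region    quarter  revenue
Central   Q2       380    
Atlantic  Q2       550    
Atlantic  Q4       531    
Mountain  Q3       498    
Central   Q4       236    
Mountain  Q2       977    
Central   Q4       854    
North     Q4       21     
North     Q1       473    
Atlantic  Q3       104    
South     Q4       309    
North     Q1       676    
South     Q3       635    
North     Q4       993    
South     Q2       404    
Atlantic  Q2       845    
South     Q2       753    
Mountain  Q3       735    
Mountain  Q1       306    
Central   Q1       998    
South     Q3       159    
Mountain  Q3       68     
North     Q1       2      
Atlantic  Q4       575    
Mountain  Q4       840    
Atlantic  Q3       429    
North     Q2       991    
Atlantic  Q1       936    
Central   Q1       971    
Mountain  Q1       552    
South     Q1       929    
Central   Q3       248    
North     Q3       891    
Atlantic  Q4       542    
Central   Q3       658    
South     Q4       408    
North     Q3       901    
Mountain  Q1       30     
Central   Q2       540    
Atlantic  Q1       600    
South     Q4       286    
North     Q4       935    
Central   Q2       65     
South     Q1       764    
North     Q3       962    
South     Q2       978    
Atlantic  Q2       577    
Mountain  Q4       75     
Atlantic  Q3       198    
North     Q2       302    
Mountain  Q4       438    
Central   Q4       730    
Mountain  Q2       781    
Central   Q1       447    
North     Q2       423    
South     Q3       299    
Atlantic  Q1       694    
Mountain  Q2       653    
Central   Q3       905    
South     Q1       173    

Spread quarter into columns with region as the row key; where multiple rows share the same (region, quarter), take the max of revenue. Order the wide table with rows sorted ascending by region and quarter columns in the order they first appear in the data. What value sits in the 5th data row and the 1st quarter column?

978

With rows sorted ascending by region, row 5 is region=South. quarter columns in first-appearance order: Q2, Q4, Q3, Q1; column 1 is Q2.
Long rows with region=South, quarter=Q2: max(404, 753, 978) = 978.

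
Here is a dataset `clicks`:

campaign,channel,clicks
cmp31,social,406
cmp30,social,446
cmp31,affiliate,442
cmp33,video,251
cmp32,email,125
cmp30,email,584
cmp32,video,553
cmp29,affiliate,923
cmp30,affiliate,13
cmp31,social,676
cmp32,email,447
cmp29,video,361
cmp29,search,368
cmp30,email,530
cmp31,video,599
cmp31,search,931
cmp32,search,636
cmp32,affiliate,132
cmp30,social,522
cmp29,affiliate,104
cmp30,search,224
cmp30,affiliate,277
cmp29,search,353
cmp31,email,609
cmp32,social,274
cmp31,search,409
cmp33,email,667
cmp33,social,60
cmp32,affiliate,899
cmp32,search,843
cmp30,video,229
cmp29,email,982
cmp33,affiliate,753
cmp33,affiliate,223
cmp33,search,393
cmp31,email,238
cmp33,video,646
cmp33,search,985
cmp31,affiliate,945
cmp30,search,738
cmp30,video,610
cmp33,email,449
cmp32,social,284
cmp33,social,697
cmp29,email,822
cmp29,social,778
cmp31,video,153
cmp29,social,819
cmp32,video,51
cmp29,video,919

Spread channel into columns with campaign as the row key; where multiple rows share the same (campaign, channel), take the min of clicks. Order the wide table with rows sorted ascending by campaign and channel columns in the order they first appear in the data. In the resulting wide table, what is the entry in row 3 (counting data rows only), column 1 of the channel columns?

406

With rows sorted ascending by campaign, row 3 is campaign=cmp31. channel columns in first-appearance order: social, affiliate, video, email, search; column 1 is social.
Long rows with campaign=cmp31, channel=social: min(406, 676) = 406.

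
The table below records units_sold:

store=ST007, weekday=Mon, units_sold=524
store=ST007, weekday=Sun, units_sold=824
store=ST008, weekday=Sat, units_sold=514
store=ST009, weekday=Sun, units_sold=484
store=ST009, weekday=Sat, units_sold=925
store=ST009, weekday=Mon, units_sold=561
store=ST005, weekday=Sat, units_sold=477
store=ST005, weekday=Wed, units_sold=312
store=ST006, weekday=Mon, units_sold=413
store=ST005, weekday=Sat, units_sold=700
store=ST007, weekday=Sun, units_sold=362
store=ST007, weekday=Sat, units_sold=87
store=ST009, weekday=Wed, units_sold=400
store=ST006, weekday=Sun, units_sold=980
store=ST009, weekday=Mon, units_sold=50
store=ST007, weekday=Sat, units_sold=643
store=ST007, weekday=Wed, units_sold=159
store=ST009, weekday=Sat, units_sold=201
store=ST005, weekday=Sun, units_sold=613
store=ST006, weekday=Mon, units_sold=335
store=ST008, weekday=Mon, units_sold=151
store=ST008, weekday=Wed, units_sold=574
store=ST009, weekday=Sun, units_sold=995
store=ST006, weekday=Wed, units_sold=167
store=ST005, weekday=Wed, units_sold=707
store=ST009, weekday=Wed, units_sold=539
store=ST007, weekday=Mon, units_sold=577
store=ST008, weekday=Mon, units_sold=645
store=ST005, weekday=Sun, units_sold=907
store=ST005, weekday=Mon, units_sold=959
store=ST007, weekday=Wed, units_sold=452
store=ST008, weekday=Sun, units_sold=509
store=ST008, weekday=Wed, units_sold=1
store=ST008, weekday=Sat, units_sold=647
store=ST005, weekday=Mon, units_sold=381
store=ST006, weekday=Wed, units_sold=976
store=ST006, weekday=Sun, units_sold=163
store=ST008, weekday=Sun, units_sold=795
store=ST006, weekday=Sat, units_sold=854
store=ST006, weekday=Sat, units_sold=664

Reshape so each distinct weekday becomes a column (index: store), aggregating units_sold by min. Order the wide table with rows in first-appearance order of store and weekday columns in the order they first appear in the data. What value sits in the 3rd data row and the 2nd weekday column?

With rows in first-appearance order of store, row 3 is store=ST009. weekday columns in first-appearance order: Mon, Sun, Sat, Wed; column 2 is Sun.
Long rows with store=ST009, weekday=Sun: min(484, 995) = 484.

484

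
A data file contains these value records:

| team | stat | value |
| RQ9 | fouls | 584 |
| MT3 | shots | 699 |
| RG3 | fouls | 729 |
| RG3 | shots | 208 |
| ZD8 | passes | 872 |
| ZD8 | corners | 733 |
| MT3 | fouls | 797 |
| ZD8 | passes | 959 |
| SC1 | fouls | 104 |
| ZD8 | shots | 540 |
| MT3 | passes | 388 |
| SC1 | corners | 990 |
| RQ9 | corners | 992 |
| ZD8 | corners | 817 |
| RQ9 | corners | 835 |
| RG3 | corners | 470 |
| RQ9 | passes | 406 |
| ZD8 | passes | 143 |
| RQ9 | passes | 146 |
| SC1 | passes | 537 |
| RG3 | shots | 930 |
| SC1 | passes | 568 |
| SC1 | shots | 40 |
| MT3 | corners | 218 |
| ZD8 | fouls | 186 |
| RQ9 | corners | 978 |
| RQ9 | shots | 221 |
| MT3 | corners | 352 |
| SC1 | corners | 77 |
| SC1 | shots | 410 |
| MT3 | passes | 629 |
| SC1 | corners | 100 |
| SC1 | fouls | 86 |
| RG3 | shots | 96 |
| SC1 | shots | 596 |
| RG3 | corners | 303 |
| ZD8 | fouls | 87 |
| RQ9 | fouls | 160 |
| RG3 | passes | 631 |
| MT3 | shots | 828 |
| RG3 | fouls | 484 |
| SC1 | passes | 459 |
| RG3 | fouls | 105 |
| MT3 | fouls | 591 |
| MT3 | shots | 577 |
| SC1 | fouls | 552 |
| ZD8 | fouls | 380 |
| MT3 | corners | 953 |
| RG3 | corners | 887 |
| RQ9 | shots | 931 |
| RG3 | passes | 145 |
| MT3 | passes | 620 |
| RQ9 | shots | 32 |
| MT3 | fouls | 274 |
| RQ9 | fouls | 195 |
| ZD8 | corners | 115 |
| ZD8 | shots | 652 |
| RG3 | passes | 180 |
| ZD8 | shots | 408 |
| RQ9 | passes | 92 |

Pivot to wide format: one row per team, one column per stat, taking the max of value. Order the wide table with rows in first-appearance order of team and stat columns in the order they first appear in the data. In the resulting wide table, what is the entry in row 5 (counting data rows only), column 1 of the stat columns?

With rows in first-appearance order of team, row 5 is team=SC1. stat columns in first-appearance order: fouls, shots, passes, corners; column 1 is fouls.
Long rows with team=SC1, stat=fouls: max(104, 86, 552) = 552.

552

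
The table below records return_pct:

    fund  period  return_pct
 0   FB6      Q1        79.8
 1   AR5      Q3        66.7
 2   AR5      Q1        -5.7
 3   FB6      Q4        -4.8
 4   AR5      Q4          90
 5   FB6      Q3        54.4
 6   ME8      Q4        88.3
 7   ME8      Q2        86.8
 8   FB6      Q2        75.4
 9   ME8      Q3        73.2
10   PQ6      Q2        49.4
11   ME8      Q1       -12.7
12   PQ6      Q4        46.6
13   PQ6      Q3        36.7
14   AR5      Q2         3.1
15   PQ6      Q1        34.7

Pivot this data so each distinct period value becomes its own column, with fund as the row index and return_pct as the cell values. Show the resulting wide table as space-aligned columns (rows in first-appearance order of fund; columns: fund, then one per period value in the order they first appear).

Columns: fund plus the 4 distinct period values (Q1, Q3, Q4, Q2).
For example, row FB6 column Q1 takes return_pct=79.8 from the long row (FB6, Q1).

fund  Q1     Q3    Q4    Q2  
FB6   79.8   54.4  -4.8  75.4
AR5   -5.7   66.7  90    3.1 
ME8   -12.7  73.2  88.3  86.8
PQ6   34.7   36.7  46.6  49.4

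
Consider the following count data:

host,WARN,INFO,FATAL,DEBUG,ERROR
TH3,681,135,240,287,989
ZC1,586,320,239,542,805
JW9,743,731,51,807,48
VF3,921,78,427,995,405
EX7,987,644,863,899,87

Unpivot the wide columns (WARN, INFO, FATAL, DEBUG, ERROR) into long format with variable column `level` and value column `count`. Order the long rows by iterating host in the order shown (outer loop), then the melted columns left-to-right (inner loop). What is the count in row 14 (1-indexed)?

25 rows total (5 × 5). Row 14: index ⌊(14-1)/5⌋ = 2 into host → JW9; (14-1) mod 5 = 3 into the melted columns → DEBUG.
So row 14 is (JW9, DEBUG, 807); count = 807.

807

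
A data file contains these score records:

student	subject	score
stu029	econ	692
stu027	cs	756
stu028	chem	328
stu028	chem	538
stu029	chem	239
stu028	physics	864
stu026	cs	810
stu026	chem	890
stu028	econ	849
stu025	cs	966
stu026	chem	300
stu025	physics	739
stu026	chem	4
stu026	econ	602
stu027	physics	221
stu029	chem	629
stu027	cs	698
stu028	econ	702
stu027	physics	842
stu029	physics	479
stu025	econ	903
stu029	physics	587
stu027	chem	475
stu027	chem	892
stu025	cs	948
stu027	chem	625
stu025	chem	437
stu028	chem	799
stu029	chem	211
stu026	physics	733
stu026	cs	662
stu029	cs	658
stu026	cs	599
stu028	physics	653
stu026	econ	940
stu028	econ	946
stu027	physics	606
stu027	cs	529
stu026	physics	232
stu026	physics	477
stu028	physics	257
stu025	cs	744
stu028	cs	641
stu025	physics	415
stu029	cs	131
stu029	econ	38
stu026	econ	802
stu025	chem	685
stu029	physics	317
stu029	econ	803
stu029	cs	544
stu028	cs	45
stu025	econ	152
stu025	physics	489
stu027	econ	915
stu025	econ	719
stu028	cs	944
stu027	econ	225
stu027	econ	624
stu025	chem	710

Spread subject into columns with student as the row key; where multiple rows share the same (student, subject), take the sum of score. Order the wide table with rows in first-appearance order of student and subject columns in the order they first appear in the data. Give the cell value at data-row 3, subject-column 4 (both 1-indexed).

With rows in first-appearance order of student, row 3 is student=stu028. subject columns in first-appearance order: econ, cs, chem, physics; column 4 is physics.
Long rows with student=stu028, subject=physics: 864 + 653 + 257 = 1774.

1774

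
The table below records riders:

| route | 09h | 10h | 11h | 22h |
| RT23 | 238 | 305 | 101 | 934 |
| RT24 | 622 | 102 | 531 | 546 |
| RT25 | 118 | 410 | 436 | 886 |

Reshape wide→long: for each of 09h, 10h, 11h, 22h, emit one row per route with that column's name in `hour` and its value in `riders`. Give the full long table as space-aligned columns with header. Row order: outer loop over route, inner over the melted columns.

Each (route, column) pair becomes one row: 3 × 4 = 12 rows.
For example, (RT23, 09h) → riders=238.

route  hour  riders
RT23   09h   238   
RT23   10h   305   
RT23   11h   101   
RT23   22h   934   
RT24   09h   622   
RT24   10h   102   
RT24   11h   531   
RT24   22h   546   
RT25   09h   118   
RT25   10h   410   
RT25   11h   436   
RT25   22h   886   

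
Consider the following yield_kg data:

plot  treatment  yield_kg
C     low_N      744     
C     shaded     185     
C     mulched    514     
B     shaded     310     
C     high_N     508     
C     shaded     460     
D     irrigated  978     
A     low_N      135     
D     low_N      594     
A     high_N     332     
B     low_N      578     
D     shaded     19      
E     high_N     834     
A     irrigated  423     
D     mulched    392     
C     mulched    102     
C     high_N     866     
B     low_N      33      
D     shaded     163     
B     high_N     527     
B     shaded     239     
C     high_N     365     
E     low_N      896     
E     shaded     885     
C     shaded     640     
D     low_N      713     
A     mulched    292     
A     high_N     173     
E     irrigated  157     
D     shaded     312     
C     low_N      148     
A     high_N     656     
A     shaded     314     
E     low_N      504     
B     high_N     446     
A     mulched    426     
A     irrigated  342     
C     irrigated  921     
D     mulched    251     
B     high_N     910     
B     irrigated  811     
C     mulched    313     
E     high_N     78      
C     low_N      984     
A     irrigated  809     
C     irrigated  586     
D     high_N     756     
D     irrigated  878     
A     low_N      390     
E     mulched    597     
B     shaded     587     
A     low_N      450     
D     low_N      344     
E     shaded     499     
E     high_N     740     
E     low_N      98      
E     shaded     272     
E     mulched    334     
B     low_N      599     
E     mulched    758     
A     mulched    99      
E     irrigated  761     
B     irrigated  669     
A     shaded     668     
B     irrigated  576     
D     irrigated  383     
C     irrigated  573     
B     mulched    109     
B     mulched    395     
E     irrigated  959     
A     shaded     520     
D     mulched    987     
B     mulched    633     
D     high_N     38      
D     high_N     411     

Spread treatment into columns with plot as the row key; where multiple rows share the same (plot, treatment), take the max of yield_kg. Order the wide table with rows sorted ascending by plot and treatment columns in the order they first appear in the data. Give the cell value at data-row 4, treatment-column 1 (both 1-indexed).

With rows sorted ascending by plot, row 4 is plot=D. treatment columns in first-appearance order: low_N, shaded, mulched, high_N, irrigated; column 1 is low_N.
Long rows with plot=D, treatment=low_N: max(594, 713, 344) = 713.

713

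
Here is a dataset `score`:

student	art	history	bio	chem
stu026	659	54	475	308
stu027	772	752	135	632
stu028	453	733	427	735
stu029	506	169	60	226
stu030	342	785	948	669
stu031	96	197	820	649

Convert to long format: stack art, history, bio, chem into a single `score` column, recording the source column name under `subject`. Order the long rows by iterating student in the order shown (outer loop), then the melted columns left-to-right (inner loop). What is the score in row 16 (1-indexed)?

226

24 rows total (6 × 4). Row 16: index ⌊(16-1)/4⌋ = 3 into student → stu029; (16-1) mod 4 = 3 into the melted columns → chem.
So row 16 is (stu029, chem, 226); score = 226.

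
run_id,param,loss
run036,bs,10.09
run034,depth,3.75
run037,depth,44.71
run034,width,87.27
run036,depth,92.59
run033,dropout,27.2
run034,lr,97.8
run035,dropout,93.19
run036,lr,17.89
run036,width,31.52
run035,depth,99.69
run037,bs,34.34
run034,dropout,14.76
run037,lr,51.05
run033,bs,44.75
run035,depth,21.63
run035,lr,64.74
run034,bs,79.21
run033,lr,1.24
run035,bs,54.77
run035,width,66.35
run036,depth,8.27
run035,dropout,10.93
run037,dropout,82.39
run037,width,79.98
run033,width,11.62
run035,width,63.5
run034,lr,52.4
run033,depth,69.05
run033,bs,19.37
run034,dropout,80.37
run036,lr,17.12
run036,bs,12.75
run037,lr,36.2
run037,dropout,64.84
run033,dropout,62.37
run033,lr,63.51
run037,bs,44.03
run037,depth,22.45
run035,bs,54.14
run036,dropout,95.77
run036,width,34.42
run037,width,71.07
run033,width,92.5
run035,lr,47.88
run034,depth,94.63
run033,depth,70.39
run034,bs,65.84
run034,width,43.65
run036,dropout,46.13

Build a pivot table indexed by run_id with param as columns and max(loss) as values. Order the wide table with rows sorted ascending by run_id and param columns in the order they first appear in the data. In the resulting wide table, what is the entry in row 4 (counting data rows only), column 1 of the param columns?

With rows sorted ascending by run_id, row 4 is run_id=run036. param columns in first-appearance order: bs, depth, width, dropout, lr; column 1 is bs.
Long rows with run_id=run036, param=bs: max(10.09, 12.75) = 12.75.

12.75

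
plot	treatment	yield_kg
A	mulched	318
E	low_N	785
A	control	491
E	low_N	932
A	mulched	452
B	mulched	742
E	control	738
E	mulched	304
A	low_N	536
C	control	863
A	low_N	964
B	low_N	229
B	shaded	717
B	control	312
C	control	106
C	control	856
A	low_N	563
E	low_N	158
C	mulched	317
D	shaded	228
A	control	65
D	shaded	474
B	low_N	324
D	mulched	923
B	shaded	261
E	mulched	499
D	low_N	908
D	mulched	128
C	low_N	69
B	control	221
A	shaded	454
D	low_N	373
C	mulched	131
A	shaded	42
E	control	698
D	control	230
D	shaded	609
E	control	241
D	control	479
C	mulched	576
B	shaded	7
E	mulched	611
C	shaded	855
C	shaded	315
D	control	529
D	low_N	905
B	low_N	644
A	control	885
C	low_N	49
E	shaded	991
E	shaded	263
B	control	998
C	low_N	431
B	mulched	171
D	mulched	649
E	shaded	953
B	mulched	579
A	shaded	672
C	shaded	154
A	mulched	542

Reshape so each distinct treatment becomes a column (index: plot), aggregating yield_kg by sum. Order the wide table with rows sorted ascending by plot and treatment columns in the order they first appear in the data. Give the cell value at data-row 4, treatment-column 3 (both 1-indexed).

With rows sorted ascending by plot, row 4 is plot=D. treatment columns in first-appearance order: mulched, low_N, control, shaded; column 3 is control.
Long rows with plot=D, treatment=control: 230 + 479 + 529 = 1238.

1238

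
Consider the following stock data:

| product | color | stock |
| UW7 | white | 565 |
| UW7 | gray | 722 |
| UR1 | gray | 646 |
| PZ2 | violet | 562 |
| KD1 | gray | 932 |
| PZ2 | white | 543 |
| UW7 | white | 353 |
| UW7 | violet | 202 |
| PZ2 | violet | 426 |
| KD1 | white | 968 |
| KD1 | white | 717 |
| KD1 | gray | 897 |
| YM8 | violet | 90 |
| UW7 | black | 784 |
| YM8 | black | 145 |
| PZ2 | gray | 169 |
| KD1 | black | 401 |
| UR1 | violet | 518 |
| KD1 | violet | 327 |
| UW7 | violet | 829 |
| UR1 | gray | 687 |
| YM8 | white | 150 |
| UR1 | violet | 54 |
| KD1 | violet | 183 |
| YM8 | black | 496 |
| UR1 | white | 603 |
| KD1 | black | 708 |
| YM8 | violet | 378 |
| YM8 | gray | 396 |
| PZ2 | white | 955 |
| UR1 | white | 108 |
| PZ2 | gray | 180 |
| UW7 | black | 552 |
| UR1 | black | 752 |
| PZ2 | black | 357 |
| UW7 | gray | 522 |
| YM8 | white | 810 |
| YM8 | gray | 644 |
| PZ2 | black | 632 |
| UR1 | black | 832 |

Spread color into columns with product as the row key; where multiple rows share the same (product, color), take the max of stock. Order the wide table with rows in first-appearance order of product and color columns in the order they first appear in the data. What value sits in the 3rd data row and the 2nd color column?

180

With rows in first-appearance order of product, row 3 is product=PZ2. color columns in first-appearance order: white, gray, violet, black; column 2 is gray.
Long rows with product=PZ2, color=gray: max(169, 180) = 180.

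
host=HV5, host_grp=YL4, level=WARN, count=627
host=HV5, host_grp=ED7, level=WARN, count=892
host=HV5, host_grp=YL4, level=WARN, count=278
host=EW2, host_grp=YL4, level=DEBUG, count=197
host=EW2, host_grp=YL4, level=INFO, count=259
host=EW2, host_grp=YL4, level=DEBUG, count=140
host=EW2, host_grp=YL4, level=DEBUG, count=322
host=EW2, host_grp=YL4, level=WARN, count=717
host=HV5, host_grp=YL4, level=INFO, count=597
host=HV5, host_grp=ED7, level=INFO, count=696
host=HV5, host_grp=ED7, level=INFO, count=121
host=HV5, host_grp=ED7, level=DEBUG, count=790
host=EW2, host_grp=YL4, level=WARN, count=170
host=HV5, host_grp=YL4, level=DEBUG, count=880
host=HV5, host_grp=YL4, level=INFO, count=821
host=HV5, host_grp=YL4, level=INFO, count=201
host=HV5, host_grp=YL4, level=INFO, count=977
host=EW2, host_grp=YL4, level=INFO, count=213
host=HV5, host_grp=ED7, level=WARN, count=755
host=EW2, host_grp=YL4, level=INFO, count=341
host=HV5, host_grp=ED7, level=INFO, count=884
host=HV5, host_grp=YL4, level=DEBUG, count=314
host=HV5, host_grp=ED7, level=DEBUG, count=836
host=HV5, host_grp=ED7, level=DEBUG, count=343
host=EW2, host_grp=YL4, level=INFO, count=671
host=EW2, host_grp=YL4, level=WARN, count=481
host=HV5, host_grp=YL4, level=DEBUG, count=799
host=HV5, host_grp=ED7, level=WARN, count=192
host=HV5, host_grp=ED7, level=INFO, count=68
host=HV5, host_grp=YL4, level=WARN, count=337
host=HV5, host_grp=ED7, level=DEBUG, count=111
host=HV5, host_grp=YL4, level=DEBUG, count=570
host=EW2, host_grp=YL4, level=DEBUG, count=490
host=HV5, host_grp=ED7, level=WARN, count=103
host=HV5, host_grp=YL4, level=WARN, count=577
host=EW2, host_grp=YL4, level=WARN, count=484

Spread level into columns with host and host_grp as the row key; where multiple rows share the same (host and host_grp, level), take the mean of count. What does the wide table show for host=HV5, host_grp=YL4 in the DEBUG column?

640.75

Rows with host=HV5, host_grp=YL4 and level=DEBUG: count values are 880, 314, 799, 570.
(880 + 314 + 799 + 570) / 4 = 640.75.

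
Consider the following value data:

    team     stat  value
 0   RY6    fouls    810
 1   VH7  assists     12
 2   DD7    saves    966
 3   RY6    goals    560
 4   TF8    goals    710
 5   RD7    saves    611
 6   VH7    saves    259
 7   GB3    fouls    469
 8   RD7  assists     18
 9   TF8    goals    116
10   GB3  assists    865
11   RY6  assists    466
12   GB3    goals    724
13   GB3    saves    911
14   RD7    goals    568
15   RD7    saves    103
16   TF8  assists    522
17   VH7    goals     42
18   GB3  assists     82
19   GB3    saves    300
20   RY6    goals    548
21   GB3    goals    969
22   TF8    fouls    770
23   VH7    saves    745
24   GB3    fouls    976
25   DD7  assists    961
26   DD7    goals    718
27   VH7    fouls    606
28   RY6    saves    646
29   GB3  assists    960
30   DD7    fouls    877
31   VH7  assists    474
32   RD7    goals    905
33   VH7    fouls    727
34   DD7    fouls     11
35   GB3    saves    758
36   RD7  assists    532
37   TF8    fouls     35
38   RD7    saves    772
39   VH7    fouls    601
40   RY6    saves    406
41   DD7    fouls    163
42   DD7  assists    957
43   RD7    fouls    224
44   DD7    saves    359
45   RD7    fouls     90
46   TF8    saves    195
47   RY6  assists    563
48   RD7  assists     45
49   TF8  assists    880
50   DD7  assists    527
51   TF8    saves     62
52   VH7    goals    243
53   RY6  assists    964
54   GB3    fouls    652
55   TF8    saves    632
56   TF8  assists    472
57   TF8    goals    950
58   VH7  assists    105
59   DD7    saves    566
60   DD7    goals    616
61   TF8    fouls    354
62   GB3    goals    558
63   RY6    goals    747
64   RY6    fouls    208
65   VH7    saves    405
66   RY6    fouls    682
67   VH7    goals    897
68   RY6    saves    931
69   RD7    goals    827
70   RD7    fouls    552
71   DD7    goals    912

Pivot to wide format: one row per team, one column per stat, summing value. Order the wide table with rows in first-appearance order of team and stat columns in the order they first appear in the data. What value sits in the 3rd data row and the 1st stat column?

1051

With rows in first-appearance order of team, row 3 is team=DD7. stat columns in first-appearance order: fouls, assists, saves, goals; column 1 is fouls.
Long rows with team=DD7, stat=fouls: 877 + 11 + 163 = 1051.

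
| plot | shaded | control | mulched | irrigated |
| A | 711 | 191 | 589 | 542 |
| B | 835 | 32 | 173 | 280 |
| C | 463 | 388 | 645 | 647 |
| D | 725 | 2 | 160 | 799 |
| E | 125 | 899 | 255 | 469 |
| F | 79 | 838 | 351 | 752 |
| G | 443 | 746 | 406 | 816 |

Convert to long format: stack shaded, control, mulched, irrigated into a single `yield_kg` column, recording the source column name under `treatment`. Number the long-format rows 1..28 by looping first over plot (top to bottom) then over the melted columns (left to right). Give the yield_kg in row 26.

746

28 rows total (7 × 4). Row 26: index ⌊(26-1)/4⌋ = 6 into plot → G; (26-1) mod 4 = 1 into the melted columns → control.
So row 26 is (G, control, 746); yield_kg = 746.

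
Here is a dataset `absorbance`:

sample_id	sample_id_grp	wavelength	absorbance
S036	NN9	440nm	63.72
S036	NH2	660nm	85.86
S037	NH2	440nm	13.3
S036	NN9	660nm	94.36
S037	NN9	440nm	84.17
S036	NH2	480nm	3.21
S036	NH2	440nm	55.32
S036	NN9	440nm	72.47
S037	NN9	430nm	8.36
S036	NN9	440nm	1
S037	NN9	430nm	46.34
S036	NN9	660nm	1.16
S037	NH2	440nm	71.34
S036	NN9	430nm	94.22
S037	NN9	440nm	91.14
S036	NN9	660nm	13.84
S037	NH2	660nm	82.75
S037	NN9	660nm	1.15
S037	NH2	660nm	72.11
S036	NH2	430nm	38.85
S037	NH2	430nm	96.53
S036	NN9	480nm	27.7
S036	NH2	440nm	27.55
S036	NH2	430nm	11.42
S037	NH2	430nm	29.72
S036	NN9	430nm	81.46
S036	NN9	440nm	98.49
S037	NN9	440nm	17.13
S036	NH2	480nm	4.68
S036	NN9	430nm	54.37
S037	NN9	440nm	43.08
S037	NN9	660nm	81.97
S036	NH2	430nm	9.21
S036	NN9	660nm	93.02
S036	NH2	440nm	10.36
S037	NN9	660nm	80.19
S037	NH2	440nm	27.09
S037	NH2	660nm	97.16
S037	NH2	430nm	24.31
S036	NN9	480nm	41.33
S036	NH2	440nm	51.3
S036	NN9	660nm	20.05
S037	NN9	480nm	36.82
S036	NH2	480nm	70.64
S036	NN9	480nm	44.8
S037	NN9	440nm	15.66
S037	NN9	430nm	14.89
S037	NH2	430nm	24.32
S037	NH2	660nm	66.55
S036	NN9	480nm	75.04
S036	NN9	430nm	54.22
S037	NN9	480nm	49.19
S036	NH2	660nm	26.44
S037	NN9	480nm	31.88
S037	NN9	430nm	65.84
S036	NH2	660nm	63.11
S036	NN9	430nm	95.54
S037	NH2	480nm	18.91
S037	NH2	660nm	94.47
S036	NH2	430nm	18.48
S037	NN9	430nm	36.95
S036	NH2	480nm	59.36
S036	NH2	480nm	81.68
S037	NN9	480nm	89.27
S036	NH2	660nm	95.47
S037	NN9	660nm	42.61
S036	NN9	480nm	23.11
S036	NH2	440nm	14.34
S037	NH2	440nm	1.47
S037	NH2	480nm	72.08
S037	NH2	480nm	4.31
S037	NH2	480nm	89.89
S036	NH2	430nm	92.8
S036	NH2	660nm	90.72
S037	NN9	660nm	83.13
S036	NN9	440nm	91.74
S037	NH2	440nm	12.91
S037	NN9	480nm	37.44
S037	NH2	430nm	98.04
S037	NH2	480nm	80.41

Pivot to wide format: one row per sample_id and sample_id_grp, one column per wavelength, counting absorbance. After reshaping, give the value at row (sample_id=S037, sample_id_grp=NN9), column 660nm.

5

Rows with sample_id=S037, sample_id_grp=NN9 and wavelength=660nm: absorbance values are 1.15, 81.97, 80.19, 42.61, 83.13.
5 rows match — count = 5.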